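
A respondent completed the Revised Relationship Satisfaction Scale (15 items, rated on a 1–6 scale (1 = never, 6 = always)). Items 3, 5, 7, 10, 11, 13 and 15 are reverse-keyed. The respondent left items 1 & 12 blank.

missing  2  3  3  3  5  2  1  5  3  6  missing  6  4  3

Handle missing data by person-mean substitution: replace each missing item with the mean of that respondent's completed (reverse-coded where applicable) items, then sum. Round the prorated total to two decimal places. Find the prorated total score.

49.62

Reverse-coded (reverse-coded value = 7 − response):
  item 3: 7 − 3 = 4
  item 5: 7 − 3 = 4
  item 7: 7 − 2 = 5
  item 10: 7 − 3 = 4
  item 11: 7 − 6 = 1
  item 13: 7 − 6 = 1
  item 15: 7 − 3 = 4
Completed scored items (13 of 15): 2, 4, 3, 4, 5, 5, 1, 5, 4, 1, 1, 4, 4; sum = 43.
Person mean = 43 / 13 ≈ 3.3077
Prorated total = (43 / 13) × 15 = 49.62 (to 2 dp)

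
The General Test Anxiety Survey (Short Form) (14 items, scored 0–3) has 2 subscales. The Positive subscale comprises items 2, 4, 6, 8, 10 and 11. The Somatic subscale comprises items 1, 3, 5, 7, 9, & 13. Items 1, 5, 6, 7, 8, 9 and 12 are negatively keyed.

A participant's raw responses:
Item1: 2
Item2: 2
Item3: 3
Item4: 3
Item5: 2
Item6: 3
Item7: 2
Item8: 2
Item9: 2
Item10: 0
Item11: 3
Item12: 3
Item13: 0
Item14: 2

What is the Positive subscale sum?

Positive items: 2, 4, 6, 8, 10, 11.
Of these, items 6 & 8 are negatively keyed; reversed = (0+3) − raw = 3 − raw.
  item 2: 2
  item 4: 3
  item 6: 3 − 3 = 0
  item 8: 3 − 2 = 1
  item 10: 0
  item 11: 3
Sum = 2 + 3 + 0 + 1 + 0 + 3 = 9

9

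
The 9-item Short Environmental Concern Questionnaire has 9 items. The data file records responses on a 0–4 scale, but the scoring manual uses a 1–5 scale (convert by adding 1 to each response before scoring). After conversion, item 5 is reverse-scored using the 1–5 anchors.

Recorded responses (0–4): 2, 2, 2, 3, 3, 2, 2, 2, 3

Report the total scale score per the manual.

Convert to 1–5: 3, 3, 3, 4, 4, 3, 3, 3, 4
Reverse-coded (reversed = (1+5) − raw = 6 − raw):
  item 5: 6 − 4 = 2
Scored: 3, 3, 3, 4, 2, 3, 3, 3, 4
Total = 28

28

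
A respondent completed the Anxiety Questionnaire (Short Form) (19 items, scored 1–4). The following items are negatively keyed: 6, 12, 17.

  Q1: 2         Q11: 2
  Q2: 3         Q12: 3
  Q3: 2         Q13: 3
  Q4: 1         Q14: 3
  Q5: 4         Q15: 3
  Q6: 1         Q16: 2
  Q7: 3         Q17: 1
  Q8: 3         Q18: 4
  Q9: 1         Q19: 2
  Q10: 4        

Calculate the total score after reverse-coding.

52

Raw sum = 47. Negatively keyed items: 6, 12, 17; their raw sum = 5.
Each reversal replaces raw with 5 − raw, changing the total by 5 − 2·raw per item.
Total = 47 + 3·5 − 2·5 = 47 + 15 − 10 = 52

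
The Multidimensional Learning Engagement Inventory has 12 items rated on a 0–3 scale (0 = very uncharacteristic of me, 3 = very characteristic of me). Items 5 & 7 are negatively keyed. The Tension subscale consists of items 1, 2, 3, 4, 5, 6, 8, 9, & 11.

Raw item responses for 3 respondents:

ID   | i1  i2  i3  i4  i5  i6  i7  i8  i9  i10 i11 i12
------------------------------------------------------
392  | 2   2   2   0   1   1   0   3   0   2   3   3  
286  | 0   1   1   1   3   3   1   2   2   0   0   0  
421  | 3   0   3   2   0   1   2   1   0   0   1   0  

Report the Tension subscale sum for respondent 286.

Respondent 286 raw: 0, 1, 1, 1, 3, 3, 1, 2, 2, 0, 0, 0.
Tension items: 1, 2, 3, 4, 5, 6, 8, 9, 11.
Reverse-coded (reversed = (0+3) − raw = 3 − raw):
  item 1: 0
  item 2: 1
  item 3: 1
  item 4: 1
  item 5: 3 − 3 = 0
  item 6: 3
  item 8: 2
  item 9: 2
  item 11: 0
Sum = 0 + 1 + 1 + 1 + 0 + 3 + 2 + 2 + 0 = 10

10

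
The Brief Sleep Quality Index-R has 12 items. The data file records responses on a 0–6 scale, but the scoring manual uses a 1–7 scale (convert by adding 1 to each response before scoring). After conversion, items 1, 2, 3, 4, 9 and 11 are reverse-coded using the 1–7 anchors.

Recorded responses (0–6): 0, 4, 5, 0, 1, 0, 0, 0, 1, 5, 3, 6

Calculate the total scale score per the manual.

47

Convert to 1–7: 1, 5, 6, 1, 2, 1, 1, 1, 2, 6, 4, 7
Reverse-coded (on a 1–7 scale, reversed = 8 − raw):
  item 1: 8 − 1 = 7
  item 2: 8 − 5 = 3
  item 3: 8 − 6 = 2
  item 4: 8 − 1 = 7
  item 9: 8 − 2 = 6
  item 11: 8 − 4 = 4
Scored: 7, 3, 2, 7, 2, 1, 1, 1, 6, 6, 4, 7
Total = 47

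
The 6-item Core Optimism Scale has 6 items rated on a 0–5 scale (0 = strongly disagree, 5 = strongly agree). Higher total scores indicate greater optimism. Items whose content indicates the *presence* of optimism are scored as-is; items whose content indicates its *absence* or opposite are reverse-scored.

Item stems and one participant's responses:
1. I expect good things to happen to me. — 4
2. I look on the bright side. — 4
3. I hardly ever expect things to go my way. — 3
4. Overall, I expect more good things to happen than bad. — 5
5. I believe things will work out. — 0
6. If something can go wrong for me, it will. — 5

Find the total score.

15

Items 3, 6 describe the absence/opposite of optimism → reverse-score.
on a 0–5 scale, reversed = 5 − raw.
  item 1: 4
  item 2: 4
  item 3: 5 − 3 = 2
  item 4: 5
  item 5: 0
  item 6: 5 − 5 = 0
Total = 4 + 4 + 2 + 5 + 0 + 0 = 15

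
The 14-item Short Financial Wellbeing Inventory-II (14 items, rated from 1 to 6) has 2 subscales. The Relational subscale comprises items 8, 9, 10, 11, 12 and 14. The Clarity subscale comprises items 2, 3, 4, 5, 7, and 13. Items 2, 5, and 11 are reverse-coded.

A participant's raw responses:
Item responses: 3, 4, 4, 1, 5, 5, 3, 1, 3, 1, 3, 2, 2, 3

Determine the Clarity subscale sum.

15

Clarity items: 2, 3, 4, 5, 7, 13.
Of these, items 2 and 5 are reverse-coded; reversed = (1+6) − raw = 7 − raw.
  item 2: 7 − 4 = 3
  item 3: 4
  item 4: 1
  item 5: 7 − 5 = 2
  item 7: 3
  item 13: 2
Sum = 3 + 4 + 1 + 2 + 3 + 2 = 15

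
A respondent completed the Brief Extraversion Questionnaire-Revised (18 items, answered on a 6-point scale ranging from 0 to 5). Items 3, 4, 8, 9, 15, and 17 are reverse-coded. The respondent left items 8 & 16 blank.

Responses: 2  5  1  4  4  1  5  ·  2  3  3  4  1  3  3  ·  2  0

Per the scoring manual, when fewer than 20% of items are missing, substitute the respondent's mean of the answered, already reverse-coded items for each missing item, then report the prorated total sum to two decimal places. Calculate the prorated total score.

49.50

Reverse-coded (on a 0–5 scale, reversed = 5 − raw):
  item 3: 5 − 1 = 4
  item 4: 5 − 4 = 1
  item 9: 5 − 2 = 3
  item 15: 5 − 3 = 2
  item 17: 5 − 2 = 3
Completed scored items (16 of 18): 2, 5, 4, 1, 4, 1, 5, 3, 3, 3, 4, 1, 3, 2, 3, 0; sum = 44.
Person mean = 44 / 16 ≈ 2.7500
Prorated total = (44 / 16) × 18 = 49.50 (to 2 dp)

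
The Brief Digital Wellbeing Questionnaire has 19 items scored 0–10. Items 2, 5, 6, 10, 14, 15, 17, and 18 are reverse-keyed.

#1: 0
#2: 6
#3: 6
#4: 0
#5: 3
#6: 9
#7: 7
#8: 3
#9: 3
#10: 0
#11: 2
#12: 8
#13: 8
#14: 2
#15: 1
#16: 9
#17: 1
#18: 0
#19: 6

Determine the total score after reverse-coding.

110

Reversing items 2, 5, 6, 10, 14, 15, 17 and 18 with 10 − raw:
Total = 0 + (10−6) + 6 + 0 + (10−3) + (10−9) + 7 + 3 + 3 + (10−0) + 2 + 8 + 8 + (10−2) + (10−1) + 9 + (10−1) + (10−0) + 6
      = 0 + 4 + 6 + 0 + 7 + 1 + 7 + 3 + 3 + 10 + 2 + 8 + 8 + 8 + 9 + 9 + 9 + 10 + 6 = 110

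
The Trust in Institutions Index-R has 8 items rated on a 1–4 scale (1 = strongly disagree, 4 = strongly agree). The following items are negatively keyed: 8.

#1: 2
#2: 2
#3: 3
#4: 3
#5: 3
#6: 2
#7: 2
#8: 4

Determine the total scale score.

Reversing item 8 with 5 − raw:
Total = 2 + 2 + 3 + 3 + 3 + 2 + 2 + (5−4)
      = 2 + 2 + 3 + 3 + 3 + 2 + 2 + 1 = 18

18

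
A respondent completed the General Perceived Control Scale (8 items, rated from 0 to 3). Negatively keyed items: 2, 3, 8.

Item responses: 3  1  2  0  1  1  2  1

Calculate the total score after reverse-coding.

Reversing items 2, 3, and 8 with 3 − raw:
Total = 3 + (3−1) + (3−2) + 0 + 1 + 1 + 2 + (3−1)
      = 3 + 2 + 1 + 0 + 1 + 1 + 2 + 2 = 12

12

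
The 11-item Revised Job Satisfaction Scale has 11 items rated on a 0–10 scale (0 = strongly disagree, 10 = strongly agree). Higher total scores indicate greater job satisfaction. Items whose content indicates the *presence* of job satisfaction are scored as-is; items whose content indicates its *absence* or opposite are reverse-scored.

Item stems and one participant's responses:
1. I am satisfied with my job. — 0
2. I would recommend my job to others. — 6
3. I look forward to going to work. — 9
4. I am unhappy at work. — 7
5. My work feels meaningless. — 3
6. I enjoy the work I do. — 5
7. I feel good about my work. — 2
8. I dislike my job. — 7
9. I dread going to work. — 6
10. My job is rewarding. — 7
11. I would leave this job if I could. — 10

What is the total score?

Items 4, 5, 8, 9, 11 describe the absence/opposite of job satisfaction → reverse-score.
reversed = (0+10) − raw = 10 − raw.
  item 1: 0
  item 2: 6
  item 3: 9
  item 4: 10 − 7 = 3
  item 5: 10 − 3 = 7
  item 6: 5
  item 7: 2
  item 8: 10 − 7 = 3
  item 9: 10 − 6 = 4
  item 10: 7
  item 11: 10 − 10 = 0
Total = 0 + 6 + 9 + 3 + 7 + 5 + 2 + 3 + 4 + 7 + 0 = 46

46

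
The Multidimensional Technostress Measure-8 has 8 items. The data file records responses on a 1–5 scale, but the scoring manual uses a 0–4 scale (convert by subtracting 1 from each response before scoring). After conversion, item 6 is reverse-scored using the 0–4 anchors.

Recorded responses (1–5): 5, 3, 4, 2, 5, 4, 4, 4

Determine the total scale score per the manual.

21

Convert to 0–4: 4, 2, 3, 1, 4, 3, 3, 3
Reverse-coded (reversed = (0+4) − raw = 4 − raw):
  item 6: 4 − 3 = 1
Scored: 4, 2, 3, 1, 4, 1, 3, 3
Total = 21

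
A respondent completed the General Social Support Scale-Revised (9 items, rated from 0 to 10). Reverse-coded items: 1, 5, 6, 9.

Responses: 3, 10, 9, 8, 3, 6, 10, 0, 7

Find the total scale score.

58

Reverse-coded items (on a 0–10 scale, reversed = 10 − raw):
  item 1: 10 − 3 = 7
  item 5: 10 − 3 = 7
  item 6: 10 − 6 = 4
  item 9: 10 − 7 = 3
Scored responses: 7, 10, 9, 8, 7, 4, 10, 0, 3
Total = 7 + 10 + 9 + 8 + 7 + 4 + 10 + 0 + 3 = 58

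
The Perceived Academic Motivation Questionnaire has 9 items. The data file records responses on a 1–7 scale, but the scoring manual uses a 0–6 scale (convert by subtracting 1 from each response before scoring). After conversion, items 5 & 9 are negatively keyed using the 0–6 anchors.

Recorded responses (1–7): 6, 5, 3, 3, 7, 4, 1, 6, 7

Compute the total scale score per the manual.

Convert to 0–6: 5, 4, 2, 2, 6, 3, 0, 5, 6
Reverse-coded (reverse-coded value = 6 − response):
  item 5: 6 − 6 = 0
  item 9: 6 − 6 = 0
Scored: 5, 4, 2, 2, 0, 3, 0, 5, 0
Total = 21

21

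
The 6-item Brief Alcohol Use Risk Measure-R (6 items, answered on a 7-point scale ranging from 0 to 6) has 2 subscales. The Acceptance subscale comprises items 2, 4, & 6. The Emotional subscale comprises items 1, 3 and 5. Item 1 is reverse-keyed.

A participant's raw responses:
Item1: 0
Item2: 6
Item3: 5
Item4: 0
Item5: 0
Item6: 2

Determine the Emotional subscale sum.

11

Emotional items: 1, 3, 5.
Of these, item 1 is reverse-keyed; reverse-coded value = 6 − response.
  item 1: 6 − 0 = 6
  item 3: 5
  item 5: 0
Sum = 6 + 5 + 0 = 11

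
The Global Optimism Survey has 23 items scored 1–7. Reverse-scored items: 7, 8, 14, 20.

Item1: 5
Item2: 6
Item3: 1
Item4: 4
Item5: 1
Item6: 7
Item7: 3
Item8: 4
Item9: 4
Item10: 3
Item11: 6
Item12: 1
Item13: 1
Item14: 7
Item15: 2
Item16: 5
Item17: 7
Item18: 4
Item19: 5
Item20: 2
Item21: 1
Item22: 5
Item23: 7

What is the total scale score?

91

Raw sum = 91. Reverse-scored items: 7, 8, 14, 20; their raw sum = 16.
Each reversal replaces raw with 8 − raw, changing the total by 8 − 2·raw per item.
Total = 91 + 4·8 − 2·16 = 91 + 32 − 32 = 91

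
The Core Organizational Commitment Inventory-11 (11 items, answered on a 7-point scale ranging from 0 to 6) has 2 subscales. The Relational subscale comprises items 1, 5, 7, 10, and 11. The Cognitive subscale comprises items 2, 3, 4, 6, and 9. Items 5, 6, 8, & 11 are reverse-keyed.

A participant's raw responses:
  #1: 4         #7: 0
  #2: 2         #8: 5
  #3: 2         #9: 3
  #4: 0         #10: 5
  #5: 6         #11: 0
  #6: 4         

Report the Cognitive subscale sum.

9

Cognitive items: 2, 3, 4, 6, 9.
Of these, item 6 is reverse-keyed; reverse-coded value = 6 − response.
  item 2: 2
  item 3: 2
  item 4: 0
  item 6: 6 − 4 = 2
  item 9: 3
Sum = 2 + 2 + 0 + 2 + 3 = 9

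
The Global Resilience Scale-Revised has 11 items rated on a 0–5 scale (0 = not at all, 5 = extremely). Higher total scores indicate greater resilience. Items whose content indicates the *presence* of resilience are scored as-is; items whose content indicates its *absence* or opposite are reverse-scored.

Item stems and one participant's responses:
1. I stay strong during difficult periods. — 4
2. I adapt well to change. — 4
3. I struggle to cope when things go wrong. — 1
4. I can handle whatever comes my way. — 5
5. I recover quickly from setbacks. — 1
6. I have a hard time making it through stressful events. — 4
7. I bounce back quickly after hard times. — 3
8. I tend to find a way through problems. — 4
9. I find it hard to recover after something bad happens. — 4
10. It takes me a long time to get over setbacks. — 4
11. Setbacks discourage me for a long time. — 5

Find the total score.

28

Items 3, 6, 9, 10, 11 describe the absence/opposite of resilience → reverse-score.
on a 0–5 scale, reversed = 5 − raw.
  item 1: 4
  item 2: 4
  item 3: 5 − 1 = 4
  item 4: 5
  item 5: 1
  item 6: 5 − 4 = 1
  item 7: 3
  item 8: 4
  item 9: 5 − 4 = 1
  item 10: 5 − 4 = 1
  item 11: 5 − 5 = 0
Total = 4 + 4 + 4 + 5 + 1 + 1 + 3 + 4 + 1 + 1 + 0 = 28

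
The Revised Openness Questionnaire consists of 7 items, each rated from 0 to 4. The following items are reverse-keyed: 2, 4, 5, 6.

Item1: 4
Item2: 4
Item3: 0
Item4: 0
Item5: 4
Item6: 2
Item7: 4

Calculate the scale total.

Reverse-keyed items use 4 − raw:
  item 2: 4 − 4 = 0
  item 4: 4 − 0 = 4
  item 5: 4 − 4 = 0
  item 6: 4 − 2 = 2
Scored items: 4, 0, 0, 4, 0, 2, 4
Total = 4 + 0 + 0 + 4 + 0 + 2 + 4 = 14

14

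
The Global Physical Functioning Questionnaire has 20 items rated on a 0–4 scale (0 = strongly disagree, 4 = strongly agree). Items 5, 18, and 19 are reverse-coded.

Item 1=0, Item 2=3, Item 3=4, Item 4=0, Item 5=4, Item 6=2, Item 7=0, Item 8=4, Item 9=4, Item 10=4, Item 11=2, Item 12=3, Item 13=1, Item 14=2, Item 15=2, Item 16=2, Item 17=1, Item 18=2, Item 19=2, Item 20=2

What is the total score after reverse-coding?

40

Apply reverse scoring (reverse-coded value = 4 − response):
  item 5: 4 − 4 = 0
  item 18: 4 − 2 = 2
  item 19: 4 − 2 = 2
Scored items: 0, 3, 4, 0, 0, 2, 0, 4, 4, 4, 2, 3, 1, 2, 2, 2, 1, 2, 2, 2
Total = 0 + 3 + 4 + 0 + 0 + 2 + 0 + 4 + 4 + 4 + 2 + 3 + 1 + 2 + 2 + 2 + 1 + 2 + 2 + 2 = 40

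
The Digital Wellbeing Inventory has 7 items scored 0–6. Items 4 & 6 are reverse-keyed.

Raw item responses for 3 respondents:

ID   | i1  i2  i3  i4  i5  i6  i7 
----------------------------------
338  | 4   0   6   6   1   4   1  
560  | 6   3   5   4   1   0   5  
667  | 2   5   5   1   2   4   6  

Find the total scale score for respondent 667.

Respondent 667 raw: 2, 5, 5, 1, 2, 4, 6.
Reverse-coded (reversed = (0+6) − raw = 6 − raw):
  item 1: 2
  item 2: 5
  item 3: 5
  item 4: 6 − 1 = 5
  item 5: 2
  item 6: 6 − 4 = 2
  item 7: 6
Sum = 2 + 5 + 5 + 5 + 2 + 2 + 6 = 27

27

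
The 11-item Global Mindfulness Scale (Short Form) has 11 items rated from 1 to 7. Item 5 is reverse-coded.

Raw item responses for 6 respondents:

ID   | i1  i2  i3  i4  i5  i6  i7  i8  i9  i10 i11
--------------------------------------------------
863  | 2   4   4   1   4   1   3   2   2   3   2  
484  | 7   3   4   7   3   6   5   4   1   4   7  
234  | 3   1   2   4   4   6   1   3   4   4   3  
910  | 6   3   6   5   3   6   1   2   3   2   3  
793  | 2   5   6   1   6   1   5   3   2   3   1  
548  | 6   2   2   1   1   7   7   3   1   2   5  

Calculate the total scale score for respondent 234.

Respondent 234 raw: 3, 1, 2, 4, 4, 6, 1, 3, 4, 4, 3.
Reverse-coded (on a 1–7 scale, reversed = 8 − raw):
  item 1: 3
  item 2: 1
  item 3: 2
  item 4: 4
  item 5: 8 − 4 = 4
  item 6: 6
  item 7: 1
  item 8: 3
  item 9: 4
  item 10: 4
  item 11: 3
Sum = 3 + 1 + 2 + 4 + 4 + 6 + 1 + 3 + 4 + 4 + 3 = 35

35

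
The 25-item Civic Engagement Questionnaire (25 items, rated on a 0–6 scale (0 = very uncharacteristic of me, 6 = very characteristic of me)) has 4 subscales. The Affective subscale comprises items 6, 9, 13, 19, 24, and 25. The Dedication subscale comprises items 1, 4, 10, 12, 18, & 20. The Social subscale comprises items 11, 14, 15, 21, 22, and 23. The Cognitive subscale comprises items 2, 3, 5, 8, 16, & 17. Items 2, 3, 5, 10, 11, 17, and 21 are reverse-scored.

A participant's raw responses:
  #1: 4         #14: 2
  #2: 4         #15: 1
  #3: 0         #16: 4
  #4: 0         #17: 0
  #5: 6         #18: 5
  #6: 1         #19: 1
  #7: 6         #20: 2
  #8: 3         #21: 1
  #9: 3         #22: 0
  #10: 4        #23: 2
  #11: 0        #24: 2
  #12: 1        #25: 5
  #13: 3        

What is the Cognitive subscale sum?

21

Cognitive items: 2, 3, 5, 8, 16, 17.
Of these, items 2, 3, 5 and 17 are reverse-scored; reversed = (0+6) − raw = 6 − raw.
  item 2: 6 − 4 = 2
  item 3: 6 − 0 = 6
  item 5: 6 − 6 = 0
  item 8: 3
  item 16: 4
  item 17: 6 − 0 = 6
Sum = 2 + 6 + 0 + 3 + 4 + 6 = 21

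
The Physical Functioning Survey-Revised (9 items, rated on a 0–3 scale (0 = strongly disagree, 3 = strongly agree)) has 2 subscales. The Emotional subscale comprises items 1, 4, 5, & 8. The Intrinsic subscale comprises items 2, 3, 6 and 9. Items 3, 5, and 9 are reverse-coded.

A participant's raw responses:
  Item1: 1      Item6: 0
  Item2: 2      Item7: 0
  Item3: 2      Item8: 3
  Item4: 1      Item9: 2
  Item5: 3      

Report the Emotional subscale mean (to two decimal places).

Emotional items: 1, 4, 5, 8.
Of these, item 5 is reverse-coded; reversed = (0+3) − raw = 3 − raw.
  item 1: 1
  item 4: 1
  item 5: 3 − 3 = 0
  item 8: 3
Sum = 1 + 1 + 0 + 3 = 5
Mean = 5 / 4 = 1.25

1.25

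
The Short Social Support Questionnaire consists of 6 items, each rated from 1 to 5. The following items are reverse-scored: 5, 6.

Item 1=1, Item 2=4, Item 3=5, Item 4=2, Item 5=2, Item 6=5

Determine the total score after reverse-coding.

17

Apply reverse scoring (reversed = (1+5) − raw = 6 − raw):
  item 5: 6 − 2 = 4
  item 6: 6 − 5 = 1
Scored responses: 1, 4, 5, 2, 4, 1
Total = 1 + 4 + 5 + 2 + 4 + 1 = 17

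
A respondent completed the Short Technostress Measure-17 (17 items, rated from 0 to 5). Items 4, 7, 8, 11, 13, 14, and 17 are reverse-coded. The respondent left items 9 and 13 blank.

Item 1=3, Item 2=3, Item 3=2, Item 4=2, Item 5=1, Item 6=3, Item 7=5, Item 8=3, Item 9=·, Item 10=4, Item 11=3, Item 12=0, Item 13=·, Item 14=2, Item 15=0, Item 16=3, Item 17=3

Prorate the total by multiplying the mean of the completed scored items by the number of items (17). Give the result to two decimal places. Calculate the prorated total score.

Reverse-coded (on a 0–5 scale, reversed = 5 − raw):
  item 4: 5 − 2 = 3
  item 7: 5 − 5 = 0
  item 8: 5 − 3 = 2
  item 11: 5 − 3 = 2
  item 14: 5 − 2 = 3
  item 17: 5 − 3 = 2
Completed scored items (15 of 17): 3, 3, 2, 3, 1, 3, 0, 2, 4, 2, 0, 3, 0, 3, 2; sum = 31.
Person mean = 31 / 15 ≈ 2.0667
Prorated total = (31 / 15) × 17 = 35.13 (to 2 dp)

35.13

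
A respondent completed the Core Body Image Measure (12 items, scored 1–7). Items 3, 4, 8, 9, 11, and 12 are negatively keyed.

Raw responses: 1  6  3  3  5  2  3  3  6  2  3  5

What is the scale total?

44

Negatively keyed items use 8 − raw:
  item 3: 8 − 3 = 5
  item 4: 8 − 3 = 5
  item 8: 8 − 3 = 5
  item 9: 8 − 6 = 2
  item 11: 8 − 3 = 5
  item 12: 8 − 5 = 3
Scored responses: 1, 6, 5, 5, 5, 2, 3, 5, 2, 2, 5, 3
Total = 1 + 6 + 5 + 5 + 5 + 2 + 3 + 5 + 2 + 2 + 5 + 3 = 44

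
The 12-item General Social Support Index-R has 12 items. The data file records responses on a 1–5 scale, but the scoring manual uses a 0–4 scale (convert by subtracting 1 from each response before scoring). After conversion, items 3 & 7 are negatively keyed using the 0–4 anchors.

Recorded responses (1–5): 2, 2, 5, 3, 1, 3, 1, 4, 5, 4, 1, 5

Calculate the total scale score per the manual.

24

Convert to 0–4: 1, 1, 4, 2, 0, 2, 0, 3, 4, 3, 0, 4
Reverse-coded (on a 0–4 scale, reversed = 4 − raw):
  item 3: 4 − 4 = 0
  item 7: 4 − 0 = 4
Scored: 1, 1, 0, 2, 0, 2, 4, 3, 4, 3, 0, 4
Total = 24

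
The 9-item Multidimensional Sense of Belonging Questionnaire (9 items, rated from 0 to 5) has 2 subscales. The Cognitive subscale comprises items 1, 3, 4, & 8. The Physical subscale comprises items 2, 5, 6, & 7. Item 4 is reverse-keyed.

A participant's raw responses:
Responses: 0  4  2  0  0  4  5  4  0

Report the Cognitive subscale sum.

Cognitive items: 1, 3, 4, 8.
Of these, item 4 is reverse-keyed; on a 0–5 scale, reversed = 5 − raw.
  item 1: 0
  item 3: 2
  item 4: 5 − 0 = 5
  item 8: 4
Sum = 0 + 2 + 5 + 4 = 11

11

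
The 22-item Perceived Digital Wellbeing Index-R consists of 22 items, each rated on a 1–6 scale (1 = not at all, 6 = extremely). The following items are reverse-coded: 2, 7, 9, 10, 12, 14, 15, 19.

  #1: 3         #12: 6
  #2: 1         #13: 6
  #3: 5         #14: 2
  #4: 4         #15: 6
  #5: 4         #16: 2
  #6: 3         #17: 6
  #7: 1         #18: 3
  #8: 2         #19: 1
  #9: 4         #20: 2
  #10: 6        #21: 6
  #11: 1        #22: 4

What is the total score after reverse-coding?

80

Reverse-coded items (reversed = (1+6) − raw = 7 − raw):
  item 2: 7 − 1 = 6
  item 7: 7 − 1 = 6
  item 9: 7 − 4 = 3
  item 10: 7 − 6 = 1
  item 12: 7 − 6 = 1
  item 14: 7 − 2 = 5
  item 15: 7 − 6 = 1
  item 19: 7 − 1 = 6
Scored items: 3, 6, 5, 4, 4, 3, 6, 2, 3, 1, 1, 1, 6, 5, 1, 2, 6, 3, 6, 2, 6, 4
Total = 3 + 6 + 5 + 4 + 4 + 3 + 6 + 2 + 3 + 1 + 1 + 1 + 6 + 5 + 1 + 2 + 6 + 3 + 6 + 2 + 6 + 4 = 80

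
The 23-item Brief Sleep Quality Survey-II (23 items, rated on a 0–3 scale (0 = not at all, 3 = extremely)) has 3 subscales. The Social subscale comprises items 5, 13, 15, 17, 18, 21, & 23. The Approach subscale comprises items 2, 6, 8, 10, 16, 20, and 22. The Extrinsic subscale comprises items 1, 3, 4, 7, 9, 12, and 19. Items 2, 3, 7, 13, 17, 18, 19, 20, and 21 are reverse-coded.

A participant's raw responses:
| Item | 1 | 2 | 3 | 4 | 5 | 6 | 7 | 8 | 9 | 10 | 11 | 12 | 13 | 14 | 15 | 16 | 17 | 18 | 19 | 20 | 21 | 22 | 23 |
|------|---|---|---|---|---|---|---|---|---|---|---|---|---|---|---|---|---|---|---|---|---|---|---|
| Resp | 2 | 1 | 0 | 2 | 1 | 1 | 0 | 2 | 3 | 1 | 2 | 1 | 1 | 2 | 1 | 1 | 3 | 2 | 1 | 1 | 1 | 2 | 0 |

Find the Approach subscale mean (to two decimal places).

Approach items: 2, 6, 8, 10, 16, 20, 22.
Of these, items 2 and 20 are reverse-coded; reverse-coded value = 3 − response.
  item 2: 3 − 1 = 2
  item 6: 1
  item 8: 2
  item 10: 1
  item 16: 1
  item 20: 3 − 1 = 2
  item 22: 2
Sum = 2 + 1 + 2 + 1 + 1 + 2 + 2 = 11
Mean = 11 / 7 = 1.57

1.57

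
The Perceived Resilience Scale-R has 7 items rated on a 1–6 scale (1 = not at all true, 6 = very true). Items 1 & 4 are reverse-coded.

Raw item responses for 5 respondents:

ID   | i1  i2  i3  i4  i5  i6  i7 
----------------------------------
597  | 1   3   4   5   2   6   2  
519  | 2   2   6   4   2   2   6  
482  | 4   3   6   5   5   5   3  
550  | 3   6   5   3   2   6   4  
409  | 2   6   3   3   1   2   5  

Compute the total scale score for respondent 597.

Respondent 597 raw: 1, 3, 4, 5, 2, 6, 2.
Reverse-coded (reversed = (1+6) − raw = 7 − raw):
  item 1: 7 − 1 = 6
  item 2: 3
  item 3: 4
  item 4: 7 − 5 = 2
  item 5: 2
  item 6: 6
  item 7: 2
Sum = 6 + 3 + 4 + 2 + 2 + 6 + 2 = 25

25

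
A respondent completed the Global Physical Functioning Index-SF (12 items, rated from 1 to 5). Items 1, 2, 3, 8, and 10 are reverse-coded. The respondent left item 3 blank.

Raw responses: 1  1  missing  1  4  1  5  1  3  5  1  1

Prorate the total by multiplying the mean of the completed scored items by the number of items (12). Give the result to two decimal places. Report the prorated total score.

34.91

Reverse-coded (on a 1–5 scale, reversed = 6 − raw):
  item 1: 6 − 1 = 5
  item 2: 6 − 1 = 5
  item 8: 6 − 1 = 5
  item 10: 6 − 5 = 1
Completed scored items (11 of 12): 5, 5, 1, 4, 1, 5, 5, 3, 1, 1, 1; sum = 32.
Person mean = 32 / 11 ≈ 2.9091
Prorated total = (32 / 11) × 12 = 34.91 (to 2 dp)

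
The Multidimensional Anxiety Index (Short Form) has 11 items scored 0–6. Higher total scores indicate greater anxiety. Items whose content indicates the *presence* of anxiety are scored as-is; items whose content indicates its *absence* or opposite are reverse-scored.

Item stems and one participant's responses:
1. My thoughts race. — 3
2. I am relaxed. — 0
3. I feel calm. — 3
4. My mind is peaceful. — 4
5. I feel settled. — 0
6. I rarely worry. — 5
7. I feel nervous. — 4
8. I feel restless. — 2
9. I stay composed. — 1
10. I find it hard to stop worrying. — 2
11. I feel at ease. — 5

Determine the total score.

Items 2, 3, 4, 5, 6, 9, 11 describe the absence/opposite of anxiety → reverse-score.
on a 0–6 scale, reversed = 6 − raw.
  item 1: 3
  item 2: 6 − 0 = 6
  item 3: 6 − 3 = 3
  item 4: 6 − 4 = 2
  item 5: 6 − 0 = 6
  item 6: 6 − 5 = 1
  item 7: 4
  item 8: 2
  item 9: 6 − 1 = 5
  item 10: 2
  item 11: 6 − 5 = 1
Total = 3 + 6 + 3 + 2 + 6 + 1 + 4 + 2 + 5 + 2 + 1 = 35

35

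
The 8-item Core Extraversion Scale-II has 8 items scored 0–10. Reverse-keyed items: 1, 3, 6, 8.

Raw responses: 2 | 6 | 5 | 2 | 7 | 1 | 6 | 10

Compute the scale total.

43

Apply reverse scoring (reversed = (0+10) − raw = 10 − raw):
  item 1: 10 − 2 = 8
  item 3: 10 − 5 = 5
  item 6: 10 − 1 = 9
  item 8: 10 − 10 = 0
Scored items: 8, 6, 5, 2, 7, 9, 6, 0
Total = 8 + 6 + 5 + 2 + 7 + 9 + 6 + 0 = 43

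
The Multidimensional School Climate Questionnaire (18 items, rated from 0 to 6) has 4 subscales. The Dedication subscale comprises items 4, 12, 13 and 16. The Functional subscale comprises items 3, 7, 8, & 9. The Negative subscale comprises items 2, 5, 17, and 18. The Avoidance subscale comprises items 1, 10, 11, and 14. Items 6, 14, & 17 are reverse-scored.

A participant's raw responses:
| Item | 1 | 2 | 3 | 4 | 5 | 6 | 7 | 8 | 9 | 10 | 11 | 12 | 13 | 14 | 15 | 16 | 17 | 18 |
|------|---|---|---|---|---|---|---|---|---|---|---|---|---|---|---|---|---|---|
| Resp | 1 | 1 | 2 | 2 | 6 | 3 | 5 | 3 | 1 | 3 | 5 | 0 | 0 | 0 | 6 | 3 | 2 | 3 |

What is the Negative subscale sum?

14

Negative items: 2, 5, 17, 18.
Of these, item 17 is reverse-scored; reversed = (0+6) − raw = 6 − raw.
  item 2: 1
  item 5: 6
  item 17: 6 − 2 = 4
  item 18: 3
Sum = 1 + 6 + 4 + 3 = 14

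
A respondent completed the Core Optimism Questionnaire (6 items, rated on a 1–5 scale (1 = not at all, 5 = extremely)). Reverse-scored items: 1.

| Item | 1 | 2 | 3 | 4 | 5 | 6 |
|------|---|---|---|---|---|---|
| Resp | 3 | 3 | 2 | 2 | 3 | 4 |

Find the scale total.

Reverse-scored items use 6 − raw:
  item 1: 6 − 3 = 3
Scored responses: 3, 3, 2, 2, 3, 4
Total = 3 + 3 + 2 + 2 + 3 + 4 = 17

17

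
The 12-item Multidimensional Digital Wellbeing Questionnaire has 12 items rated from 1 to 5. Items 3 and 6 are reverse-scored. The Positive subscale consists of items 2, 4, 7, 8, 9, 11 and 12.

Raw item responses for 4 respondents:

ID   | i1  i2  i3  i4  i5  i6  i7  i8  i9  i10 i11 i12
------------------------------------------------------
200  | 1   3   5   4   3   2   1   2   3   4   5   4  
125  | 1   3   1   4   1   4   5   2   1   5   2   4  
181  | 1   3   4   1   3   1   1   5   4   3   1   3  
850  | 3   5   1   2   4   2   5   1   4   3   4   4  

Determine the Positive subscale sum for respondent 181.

18

Respondent 181 raw: 1, 3, 4, 1, 3, 1, 1, 5, 4, 3, 1, 3.
Positive items: 2, 4, 7, 8, 9, 11, 12.
Reverse-coded (on a 1–5 scale, reversed = 6 − raw):
  item 2: 3
  item 4: 1
  item 7: 1
  item 8: 5
  item 9: 4
  item 11: 1
  item 12: 3
Sum = 3 + 1 + 1 + 5 + 4 + 1 + 3 = 18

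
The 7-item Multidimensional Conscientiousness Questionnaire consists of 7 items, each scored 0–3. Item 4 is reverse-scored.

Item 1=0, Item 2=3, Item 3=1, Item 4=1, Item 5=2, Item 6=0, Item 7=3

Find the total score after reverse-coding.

11

Reversing item 4 with 3 − raw:
Total = 0 + 3 + 1 + (3−1) + 2 + 0 + 3
      = 0 + 3 + 1 + 2 + 2 + 0 + 3 = 11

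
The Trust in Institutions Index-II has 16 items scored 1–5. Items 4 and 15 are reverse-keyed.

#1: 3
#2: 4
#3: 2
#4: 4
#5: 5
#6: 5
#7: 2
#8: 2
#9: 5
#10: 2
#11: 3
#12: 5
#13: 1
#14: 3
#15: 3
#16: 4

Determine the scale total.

51

Apply reverse scoring (reverse-coded value = 6 − response):
  item 4: 6 − 4 = 2
  item 15: 6 − 3 = 3
After reverse-coding: 3, 4, 2, 2, 5, 5, 2, 2, 5, 2, 3, 5, 1, 3, 3, 4
Total = 3 + 4 + 2 + 2 + 5 + 5 + 2 + 2 + 5 + 2 + 3 + 5 + 1 + 3 + 3 + 4 = 51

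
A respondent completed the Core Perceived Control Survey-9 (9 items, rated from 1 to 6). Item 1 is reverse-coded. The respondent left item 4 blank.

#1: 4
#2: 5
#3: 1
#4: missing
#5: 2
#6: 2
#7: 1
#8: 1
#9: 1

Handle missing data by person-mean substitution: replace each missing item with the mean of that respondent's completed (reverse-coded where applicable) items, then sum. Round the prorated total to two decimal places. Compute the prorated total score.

Reverse-coded (reverse-coded value = 7 − response):
  item 1: 7 − 4 = 3
Completed scored items (8 of 9): 3, 5, 1, 2, 2, 1, 1, 1; sum = 16.
Person mean = 16 / 8 ≈ 2.0000
Prorated total = (16 / 8) × 9 = 18.00 (to 2 dp)

18.00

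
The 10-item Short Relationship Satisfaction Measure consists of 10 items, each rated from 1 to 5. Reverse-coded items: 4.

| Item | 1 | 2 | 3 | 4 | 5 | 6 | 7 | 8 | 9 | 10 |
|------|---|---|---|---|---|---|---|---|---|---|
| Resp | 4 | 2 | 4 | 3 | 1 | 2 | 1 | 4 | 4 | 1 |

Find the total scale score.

Reversing item 4 with 6 − raw:
Total = 4 + 2 + 4 + (6−3) + 1 + 2 + 1 + 4 + 4 + 1
      = 4 + 2 + 4 + 3 + 1 + 2 + 1 + 4 + 4 + 1 = 26

26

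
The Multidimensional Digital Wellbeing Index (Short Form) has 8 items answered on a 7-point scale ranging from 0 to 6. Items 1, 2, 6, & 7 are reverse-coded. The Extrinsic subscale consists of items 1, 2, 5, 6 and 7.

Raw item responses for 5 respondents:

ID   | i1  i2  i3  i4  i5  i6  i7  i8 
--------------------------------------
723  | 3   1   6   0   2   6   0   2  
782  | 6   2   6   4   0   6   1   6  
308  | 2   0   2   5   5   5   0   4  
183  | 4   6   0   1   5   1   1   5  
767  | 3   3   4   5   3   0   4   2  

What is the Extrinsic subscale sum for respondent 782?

Respondent 782 raw: 6, 2, 6, 4, 0, 6, 1, 6.
Extrinsic items: 1, 2, 5, 6, 7.
Reverse-coded (reversed = (0+6) − raw = 6 − raw):
  item 1: 6 − 6 = 0
  item 2: 6 − 2 = 4
  item 5: 0
  item 6: 6 − 6 = 0
  item 7: 6 − 1 = 5
Sum = 0 + 4 + 0 + 0 + 5 = 9

9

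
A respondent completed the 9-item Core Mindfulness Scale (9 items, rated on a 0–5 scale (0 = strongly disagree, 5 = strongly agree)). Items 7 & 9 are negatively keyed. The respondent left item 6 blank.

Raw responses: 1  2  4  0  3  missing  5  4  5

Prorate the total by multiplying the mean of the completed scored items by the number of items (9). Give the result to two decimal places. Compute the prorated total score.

15.75

Reverse-coded (on a 0–5 scale, reversed = 5 − raw):
  item 7: 5 − 5 = 0
  item 9: 5 − 5 = 0
Completed scored items (8 of 9): 1, 2, 4, 0, 3, 0, 4, 0; sum = 14.
Person mean = 14 / 8 ≈ 1.7500
Prorated total = (14 / 8) × 9 = 15.75 (to 2 dp)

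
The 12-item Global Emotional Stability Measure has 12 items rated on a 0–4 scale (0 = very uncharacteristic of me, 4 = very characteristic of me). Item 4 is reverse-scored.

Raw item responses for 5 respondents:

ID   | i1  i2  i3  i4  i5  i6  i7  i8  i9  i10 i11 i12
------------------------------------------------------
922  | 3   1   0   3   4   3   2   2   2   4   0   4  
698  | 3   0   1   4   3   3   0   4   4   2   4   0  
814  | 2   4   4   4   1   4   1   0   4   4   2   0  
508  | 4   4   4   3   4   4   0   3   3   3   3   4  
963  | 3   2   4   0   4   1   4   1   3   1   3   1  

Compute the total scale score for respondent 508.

Respondent 508 raw: 4, 4, 4, 3, 4, 4, 0, 3, 3, 3, 3, 4.
Reverse-coded (reversed = (0+4) − raw = 4 − raw):
  item 1: 4
  item 2: 4
  item 3: 4
  item 4: 4 − 3 = 1
  item 5: 4
  item 6: 4
  item 7: 0
  item 8: 3
  item 9: 3
  item 10: 3
  item 11: 3
  item 12: 4
Sum = 4 + 4 + 4 + 1 + 4 + 4 + 0 + 3 + 3 + 3 + 3 + 4 = 37

37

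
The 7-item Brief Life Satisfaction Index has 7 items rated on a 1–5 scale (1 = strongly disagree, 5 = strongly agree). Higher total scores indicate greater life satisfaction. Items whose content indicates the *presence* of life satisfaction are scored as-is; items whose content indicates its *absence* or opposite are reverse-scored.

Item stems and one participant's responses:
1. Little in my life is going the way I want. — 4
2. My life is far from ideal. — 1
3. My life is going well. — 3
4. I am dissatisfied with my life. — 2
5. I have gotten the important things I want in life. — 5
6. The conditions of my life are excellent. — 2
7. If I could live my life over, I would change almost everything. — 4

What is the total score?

23

Items 1, 2, 4, 7 describe the absence/opposite of life satisfaction → reverse-score.
reversed = (1+5) − raw = 6 − raw.
  item 1: 6 − 4 = 2
  item 2: 6 − 1 = 5
  item 3: 3
  item 4: 6 − 2 = 4
  item 5: 5
  item 6: 2
  item 7: 6 − 4 = 2
Total = 2 + 5 + 3 + 4 + 5 + 2 + 2 = 23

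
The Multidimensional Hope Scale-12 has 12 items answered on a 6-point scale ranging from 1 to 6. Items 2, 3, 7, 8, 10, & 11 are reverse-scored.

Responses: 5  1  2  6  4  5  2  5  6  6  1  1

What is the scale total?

Raw sum = 44. Reverse-scored items: 2, 3, 7, 8, 10, 11; their raw sum = 17.
Each reversal replaces raw with 7 − raw, changing the total by 7 − 2·raw per item.
Total = 44 + 6·7 − 2·17 = 44 + 42 − 34 = 52

52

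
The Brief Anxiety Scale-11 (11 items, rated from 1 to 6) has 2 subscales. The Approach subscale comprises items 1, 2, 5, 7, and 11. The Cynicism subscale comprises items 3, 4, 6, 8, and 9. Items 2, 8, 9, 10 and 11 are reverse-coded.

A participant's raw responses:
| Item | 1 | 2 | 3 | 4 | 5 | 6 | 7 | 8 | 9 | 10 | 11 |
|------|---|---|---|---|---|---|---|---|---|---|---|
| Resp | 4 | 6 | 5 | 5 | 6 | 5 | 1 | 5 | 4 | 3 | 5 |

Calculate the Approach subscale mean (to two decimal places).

2.80

Approach items: 1, 2, 5, 7, 11.
Of these, items 2 & 11 are reverse-coded; reverse-coded value = 7 − response.
  item 1: 4
  item 2: 7 − 6 = 1
  item 5: 6
  item 7: 1
  item 11: 7 − 5 = 2
Sum = 4 + 1 + 6 + 1 + 2 = 14
Mean = 14 / 5 = 2.80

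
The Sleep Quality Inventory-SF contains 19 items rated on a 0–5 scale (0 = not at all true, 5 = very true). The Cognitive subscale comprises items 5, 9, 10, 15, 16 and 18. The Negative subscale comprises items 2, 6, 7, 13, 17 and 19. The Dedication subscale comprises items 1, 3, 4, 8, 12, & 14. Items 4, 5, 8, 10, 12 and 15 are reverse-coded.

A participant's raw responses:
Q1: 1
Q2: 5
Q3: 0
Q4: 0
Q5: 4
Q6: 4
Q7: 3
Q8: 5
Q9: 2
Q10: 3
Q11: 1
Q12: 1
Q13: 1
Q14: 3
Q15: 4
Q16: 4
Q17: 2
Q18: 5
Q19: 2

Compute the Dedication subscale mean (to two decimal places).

2.17

Dedication items: 1, 3, 4, 8, 12, 14.
Of these, items 4, 8, & 12 are reverse-coded; reverse-coded value = 5 − response.
  item 1: 1
  item 3: 0
  item 4: 5 − 0 = 5
  item 8: 5 − 5 = 0
  item 12: 5 − 1 = 4
  item 14: 3
Sum = 1 + 0 + 5 + 0 + 4 + 3 = 13
Mean = 13 / 6 = 2.17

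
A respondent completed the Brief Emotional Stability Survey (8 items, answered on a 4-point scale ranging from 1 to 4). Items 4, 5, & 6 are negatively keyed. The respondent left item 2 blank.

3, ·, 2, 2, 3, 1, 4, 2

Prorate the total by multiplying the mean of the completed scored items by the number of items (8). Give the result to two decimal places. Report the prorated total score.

22.86

Reverse-coded (on a 1–4 scale, reversed = 5 − raw):
  item 4: 5 − 2 = 3
  item 5: 5 − 3 = 2
  item 6: 5 − 1 = 4
Completed scored items (7 of 8): 3, 2, 3, 2, 4, 4, 2; sum = 20.
Person mean = 20 / 7 ≈ 2.8571
Prorated total = (20 / 7) × 8 = 22.86 (to 2 dp)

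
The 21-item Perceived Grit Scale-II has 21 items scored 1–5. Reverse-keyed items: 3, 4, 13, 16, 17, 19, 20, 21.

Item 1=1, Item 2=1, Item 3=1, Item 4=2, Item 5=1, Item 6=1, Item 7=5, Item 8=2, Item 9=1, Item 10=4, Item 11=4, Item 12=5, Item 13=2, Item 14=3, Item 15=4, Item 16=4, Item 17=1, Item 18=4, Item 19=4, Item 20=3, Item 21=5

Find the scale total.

62

Reversing items 3, 4, 13, 16, 17, 19, 20, & 21 with 6 − raw:
Total = 1 + 1 + (6−1) + (6−2) + 1 + 1 + 5 + 2 + 1 + 4 + 4 + 5 + (6−2) + 3 + 4 + (6−4) + (6−1) + 4 + (6−4) + (6−3) + (6−5)
      = 1 + 1 + 5 + 4 + 1 + 1 + 5 + 2 + 1 + 4 + 4 + 5 + 4 + 3 + 4 + 2 + 5 + 4 + 2 + 3 + 1 = 62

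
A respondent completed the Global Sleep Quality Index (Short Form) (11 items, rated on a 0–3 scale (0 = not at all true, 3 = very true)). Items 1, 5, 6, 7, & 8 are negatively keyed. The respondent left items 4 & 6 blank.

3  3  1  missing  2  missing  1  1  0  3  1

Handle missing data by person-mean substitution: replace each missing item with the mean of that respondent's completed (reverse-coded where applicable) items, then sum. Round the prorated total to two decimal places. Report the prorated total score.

15.89

Reverse-coded (reversed = (0+3) − raw = 3 − raw):
  item 1: 3 − 3 = 0
  item 5: 3 − 2 = 1
  item 7: 3 − 1 = 2
  item 8: 3 − 1 = 2
Completed scored items (9 of 11): 0, 3, 1, 1, 2, 2, 0, 3, 1; sum = 13.
Person mean = 13 / 9 ≈ 1.4444
Prorated total = (13 / 9) × 11 = 15.89 (to 2 dp)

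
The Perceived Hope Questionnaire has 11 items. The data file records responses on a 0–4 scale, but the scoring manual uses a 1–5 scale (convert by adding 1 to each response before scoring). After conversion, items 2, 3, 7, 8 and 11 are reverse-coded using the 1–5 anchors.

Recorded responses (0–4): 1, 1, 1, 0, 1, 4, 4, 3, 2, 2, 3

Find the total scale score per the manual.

29

Convert to 1–5: 2, 2, 2, 1, 2, 5, 5, 4, 3, 3, 4
Reverse-coded (on a 1–5 scale, reversed = 6 − raw):
  item 2: 6 − 2 = 4
  item 3: 6 − 2 = 4
  item 7: 6 − 5 = 1
  item 8: 6 − 4 = 2
  item 11: 6 − 4 = 2
Scored: 2, 4, 4, 1, 2, 5, 1, 2, 3, 3, 2
Total = 29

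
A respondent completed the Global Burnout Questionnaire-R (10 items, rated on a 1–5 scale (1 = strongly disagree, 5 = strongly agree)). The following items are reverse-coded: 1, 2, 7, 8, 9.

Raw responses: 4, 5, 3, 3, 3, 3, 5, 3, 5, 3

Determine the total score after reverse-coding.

23

Reverse-coded items (reverse-coded value = 6 − response):
  item 1: 6 − 4 = 2
  item 2: 6 − 5 = 1
  item 7: 6 − 5 = 1
  item 8: 6 − 3 = 3
  item 9: 6 − 5 = 1
Scored items: 2, 1, 3, 3, 3, 3, 1, 3, 1, 3
Total = 2 + 1 + 3 + 3 + 3 + 3 + 1 + 3 + 1 + 3 = 23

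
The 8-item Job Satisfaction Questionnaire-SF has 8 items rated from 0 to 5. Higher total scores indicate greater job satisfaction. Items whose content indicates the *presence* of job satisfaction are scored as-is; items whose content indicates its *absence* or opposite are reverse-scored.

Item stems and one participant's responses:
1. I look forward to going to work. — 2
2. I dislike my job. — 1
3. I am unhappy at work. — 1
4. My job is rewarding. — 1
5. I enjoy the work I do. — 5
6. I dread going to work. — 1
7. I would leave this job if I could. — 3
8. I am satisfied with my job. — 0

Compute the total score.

Items 2, 3, 6, 7 describe the absence/opposite of job satisfaction → reverse-score.
on a 0–5 scale, reversed = 5 − raw.
  item 1: 2
  item 2: 5 − 1 = 4
  item 3: 5 − 1 = 4
  item 4: 1
  item 5: 5
  item 6: 5 − 1 = 4
  item 7: 5 − 3 = 2
  item 8: 0
Total = 2 + 4 + 4 + 1 + 5 + 4 + 2 + 0 = 22

22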